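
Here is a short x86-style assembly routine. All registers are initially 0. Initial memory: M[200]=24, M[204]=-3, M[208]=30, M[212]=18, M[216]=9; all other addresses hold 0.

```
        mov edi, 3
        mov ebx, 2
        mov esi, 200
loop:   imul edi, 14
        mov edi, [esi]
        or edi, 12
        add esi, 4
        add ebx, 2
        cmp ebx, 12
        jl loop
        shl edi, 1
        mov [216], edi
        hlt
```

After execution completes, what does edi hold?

26

edi=3
ebx=2
esi=200
edi=3*14=42
edi=M[200]=24
edi=24|12=28
esi=200+4=204
ebx=2+2=4
cmp ebx, 12  (cmp 4,12)
jl loop: taken
edi=28*14=392
edi=M[204]=-3
edi=(-3)|12=-3
esi=204+4=208
ebx=4+2=6
cmp ebx, 12  (cmp 6,12)
jl loop: taken
edi=(-3)*14=-42
edi=M[208]=30
edi=30|12=30
esi=208+4=212
ebx=6+2=8
cmp ebx, 12  (cmp 8,12)
jl loop: taken
edi=30*14=420
edi=M[212]=18
edi=18|12=30
esi=212+4=216
ebx=8+2=10
cmp ebx, 12  (cmp 10,12)
jl loop: taken
edi=30*14=420
edi=M[216]=9
edi=9|12=13
esi=216+4=220
ebx=10+2=12
cmp ebx, 12  (cmp 12,12)
jl loop: not taken
edi=13<<1=26
mov [216], edi → M[216]=26
halt.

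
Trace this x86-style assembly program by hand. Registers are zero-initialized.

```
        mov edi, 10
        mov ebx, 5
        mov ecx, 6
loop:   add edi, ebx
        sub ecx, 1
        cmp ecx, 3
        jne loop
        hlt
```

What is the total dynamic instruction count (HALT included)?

16

mov edi, 10 → edi=10
mov ebx, 5 → ebx=5
mov ecx, 6 → ecx=6
add edi, ebx → edi=10+5=15
sub ecx, 1 → ecx=6-1=5
cmp ecx, 3  (cmp 5,3)
jne loop: taken
add edi, ebx → edi=15+5=20
sub ecx, 1 → ecx=5-1=4
cmp ecx, 3  (cmp 4,3)
jne loop: taken
add edi, ebx → edi=20+5=25
sub ecx, 1 → ecx=4-1=3
cmp ecx, 3  (cmp 3,3)
jne loop: not taken
halt.
Total executed instructions: 16.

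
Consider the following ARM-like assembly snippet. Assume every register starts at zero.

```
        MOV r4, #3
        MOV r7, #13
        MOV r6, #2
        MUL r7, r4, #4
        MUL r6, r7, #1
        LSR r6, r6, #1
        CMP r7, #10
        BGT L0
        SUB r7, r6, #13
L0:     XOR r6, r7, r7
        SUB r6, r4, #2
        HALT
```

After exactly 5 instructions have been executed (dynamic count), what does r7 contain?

after MOV r4, #3: r4=3
after MOV r7, #13: r7=13
after MOV r6, #2: r6=2
after MUL r7, r4, #4: r7=3*4=12
after MUL r6, r7, #1: r6=12*1=12
After step 5: r7 = 12.

12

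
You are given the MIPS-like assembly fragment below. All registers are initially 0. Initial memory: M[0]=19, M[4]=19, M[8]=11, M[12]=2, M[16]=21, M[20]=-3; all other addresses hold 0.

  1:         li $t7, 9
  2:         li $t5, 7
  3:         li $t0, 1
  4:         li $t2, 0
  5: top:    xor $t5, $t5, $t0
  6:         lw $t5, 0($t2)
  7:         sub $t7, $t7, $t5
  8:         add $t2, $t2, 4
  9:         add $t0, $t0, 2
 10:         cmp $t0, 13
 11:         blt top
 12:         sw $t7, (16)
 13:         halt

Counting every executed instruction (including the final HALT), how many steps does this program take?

li $t7, 9 → $t7=9
li $t5, 7 → $t5=7
li $t0, 1 → $t0=1
li $t2, 0 → $t2=0
xor $t5, $t5, $t0 → $t5=7^1=6
lw $t5, 0($t2) → $t5=M[0]=19
sub $t7, $t7, $t5 → $t7=9-19=-10
add $t2, $t2, 4 → $t2=0+4=4
add $t0, $t0, 2 → $t0=1+2=3
cmp $t0, 13  (cmp 3,13)
blt top: taken
xor $t5, $t5, $t0 → $t5=19^3=16
lw $t5, 0($t2) → $t5=M[4]=19
sub $t7, $t7, $t5 → $t7=(-10)-19=-29
add $t2, $t2, 4 → $t2=4+4=8
add $t0, $t0, 2 → $t0=3+2=5
cmp $t0, 13  (cmp 5,13)
blt top: taken
xor $t5, $t5, $t0 → $t5=19^5=22
lw $t5, 0($t2) → $t5=M[8]=11
sub $t7, $t7, $t5 → $t7=(-29)-11=-40
add $t2, $t2, 4 → $t2=8+4=12
add $t0, $t0, 2 → $t0=5+2=7
cmp $t0, 13  (cmp 7,13)
blt top: taken
xor $t5, $t5, $t0 → $t5=11^7=12
lw $t5, 0($t2) → $t5=M[12]=2
sub $t7, $t7, $t5 → $t7=(-40)-2=-42
add $t2, $t2, 4 → $t2=12+4=16
add $t0, $t0, 2 → $t0=7+2=9
cmp $t0, 13  (cmp 9,13)
blt top: taken
xor $t5, $t5, $t0 → $t5=2^9=11
lw $t5, 0($t2) → $t5=M[16]=21
sub $t7, $t7, $t5 → $t7=(-42)-21=-63
add $t2, $t2, 4 → $t2=16+4=20
add $t0, $t0, 2 → $t0=9+2=11
cmp $t0, 13  (cmp 11,13)
blt top: taken
xor $t5, $t5, $t0 → $t5=21^11=30
lw $t5, 0($t2) → $t5=M[20]=-3
sub $t7, $t7, $t5 → $t7=(-63)-(-3)=-60
add $t2, $t2, 4 → $t2=20+4=24
add $t0, $t0, 2 → $t0=11+2=13
cmp $t0, 13  (cmp 13,13)
blt top: not taken
sw $t7, (16) → M[16]=-60
halt.
Total executed instructions: 48.

48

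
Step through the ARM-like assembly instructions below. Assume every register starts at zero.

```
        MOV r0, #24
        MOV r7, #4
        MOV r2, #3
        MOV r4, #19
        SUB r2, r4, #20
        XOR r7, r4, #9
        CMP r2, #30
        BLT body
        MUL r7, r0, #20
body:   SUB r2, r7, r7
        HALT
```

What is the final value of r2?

after MOV r0, #24: r0=24
after MOV r7, #4: r7=4
after MOV r2, #3: r2=3
after MOV r4, #19: r4=19
after SUB r2, r4, #20: r2=19-20=-1
after XOR r7, r4, #9: r7=19^9=26
CMP r2, #30  (cmp -1,30)
BLT body: taken
after SUB r2, r7, r7: r2=26-26=0
halt.

0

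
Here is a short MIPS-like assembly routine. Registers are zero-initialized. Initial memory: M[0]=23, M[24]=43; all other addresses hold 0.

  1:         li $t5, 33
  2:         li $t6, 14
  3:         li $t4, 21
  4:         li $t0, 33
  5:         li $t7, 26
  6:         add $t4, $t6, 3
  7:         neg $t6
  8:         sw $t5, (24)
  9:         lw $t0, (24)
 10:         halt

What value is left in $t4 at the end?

17

$t5=33
$t6=14
$t4=21
$t0=33
$t7=26
$t4=14+3=17
$t6=-(14)=-14
sw $t5, (24) → M[24]=33
$t0=M[24]=33
halt.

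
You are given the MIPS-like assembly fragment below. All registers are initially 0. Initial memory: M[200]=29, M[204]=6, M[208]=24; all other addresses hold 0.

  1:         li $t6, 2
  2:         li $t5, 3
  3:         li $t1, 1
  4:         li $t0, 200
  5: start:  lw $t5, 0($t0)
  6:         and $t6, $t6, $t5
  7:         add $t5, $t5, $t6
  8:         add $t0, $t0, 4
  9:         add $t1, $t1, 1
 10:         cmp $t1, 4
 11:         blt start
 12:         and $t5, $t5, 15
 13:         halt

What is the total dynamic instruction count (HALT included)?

27

after li $t6, 2: $t6=2
after li $t5, 3: $t5=3
after li $t1, 1: $t1=1
after li $t0, 200: $t0=200
after lw $t5, 0($t0): $t5=M[200]=29
after and $t6, $t6, $t5: $t6=2&29=0
after add $t5, $t5, $t6: $t5=29+0=29
after add $t0, $t0, 4: $t0=200+4=204
after add $t1, $t1, 1: $t1=1+1=2
cmp $t1, 4  (cmp 2,4)
blt start: taken
after lw $t5, 0($t0): $t5=M[204]=6
after and $t6, $t6, $t5: $t6=0&6=0
after add $t5, $t5, $t6: $t5=6+0=6
after add $t0, $t0, 4: $t0=204+4=208
after add $t1, $t1, 1: $t1=2+1=3
cmp $t1, 4  (cmp 3,4)
blt start: taken
after lw $t5, 0($t0): $t5=M[208]=24
after and $t6, $t6, $t5: $t6=0&24=0
after add $t5, $t5, $t6: $t5=24+0=24
after add $t0, $t0, 4: $t0=208+4=212
after add $t1, $t1, 1: $t1=3+1=4
cmp $t1, 4  (cmp 4,4)
blt start: not taken
after and $t5, $t5, 15: $t5=24&15=8
halt.
Total executed instructions: 27.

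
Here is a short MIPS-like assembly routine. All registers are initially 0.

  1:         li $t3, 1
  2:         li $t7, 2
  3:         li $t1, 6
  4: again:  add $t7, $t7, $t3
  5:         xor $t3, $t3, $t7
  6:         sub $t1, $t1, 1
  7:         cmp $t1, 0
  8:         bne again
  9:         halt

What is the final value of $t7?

li $t3, 1 → $t3=1
li $t7, 2 → $t7=2
li $t1, 6 → $t1=6
add $t7, $t7, $t3 → $t7=2+1=3
xor $t3, $t3, $t7 → $t3=1^3=2
sub $t1, $t1, 1 → $t1=6-1=5
cmp $t1, 0  (cmp 5,0)
bne again: taken
add $t7, $t7, $t3 → $t7=3+2=5
xor $t3, $t3, $t7 → $t3=2^5=7
sub $t1, $t1, 1 → $t1=5-1=4
cmp $t1, 0  (cmp 4,0)
bne again: taken
add $t7, $t7, $t3 → $t7=5+7=12
xor $t3, $t3, $t7 → $t3=7^12=11
sub $t1, $t1, 1 → $t1=4-1=3
cmp $t1, 0  (cmp 3,0)
bne again: taken
add $t7, $t7, $t3 → $t7=12+11=23
xor $t3, $t3, $t7 → $t3=11^23=28
sub $t1, $t1, 1 → $t1=3-1=2
cmp $t1, 0  (cmp 2,0)
bne again: taken
add $t7, $t7, $t3 → $t7=23+28=51
xor $t3, $t3, $t7 → $t3=28^51=47
sub $t1, $t1, 1 → $t1=2-1=1
cmp $t1, 0  (cmp 1,0)
bne again: taken
add $t7, $t7, $t3 → $t7=51+47=98
xor $t3, $t3, $t7 → $t3=47^98=77
sub $t1, $t1, 1 → $t1=1-1=0
cmp $t1, 0  (cmp 0,0)
bne again: not taken
halt.

98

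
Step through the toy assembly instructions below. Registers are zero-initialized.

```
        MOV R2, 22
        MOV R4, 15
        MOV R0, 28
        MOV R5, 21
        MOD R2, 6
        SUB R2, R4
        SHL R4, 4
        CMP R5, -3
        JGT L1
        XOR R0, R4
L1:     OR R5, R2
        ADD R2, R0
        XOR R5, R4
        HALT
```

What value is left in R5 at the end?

-251

MOV R2, 22 → R2=22
MOV R4, 15 → R4=15
MOV R0, 28 → R0=28
MOV R5, 21 → R5=21
MOD R2, 6 → R2=22%6=4
SUB R2, R4 → R2=4-15=-11
SHL R4, 4 → R4=15<<4=240
CMP R5, -3  (cmp 21,-3)
JGT L1: taken
OR R5, R2 → R5=21|(-11)=-11
ADD R2, R0 → R2=(-11)+28=17
XOR R5, R4 → R5=(-11)^240=-251
halt.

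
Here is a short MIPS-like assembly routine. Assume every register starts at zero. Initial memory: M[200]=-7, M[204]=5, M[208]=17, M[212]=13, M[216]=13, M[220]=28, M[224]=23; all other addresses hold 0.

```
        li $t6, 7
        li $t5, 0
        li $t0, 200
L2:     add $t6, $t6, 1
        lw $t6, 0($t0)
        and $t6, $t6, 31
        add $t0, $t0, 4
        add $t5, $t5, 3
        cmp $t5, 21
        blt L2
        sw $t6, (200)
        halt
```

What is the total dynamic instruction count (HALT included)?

after li $t6, 7: $t6=7
after li $t5, 0: $t5=0
after li $t0, 200: $t0=200
after add $t6, $t6, 1: $t6=7+1=8
after lw $t6, 0($t0): $t6=M[200]=-7
after and $t6, $t6, 31: $t6=(-7)&31=25
after add $t0, $t0, 4: $t0=200+4=204
after add $t5, $t5, 3: $t5=0+3=3
cmp $t5, 21  (cmp 3,21)
blt L2: taken
after add $t6, $t6, 1: $t6=25+1=26
after lw $t6, 0($t0): $t6=M[204]=5
after and $t6, $t6, 31: $t6=5&31=5
after add $t0, $t0, 4: $t0=204+4=208
after add $t5, $t5, 3: $t5=3+3=6
cmp $t5, 21  (cmp 6,21)
blt L2: taken
after add $t6, $t6, 1: $t6=5+1=6
after lw $t6, 0($t0): $t6=M[208]=17
after and $t6, $t6, 31: $t6=17&31=17
after add $t0, $t0, 4: $t0=208+4=212
after add $t5, $t5, 3: $t5=6+3=9
cmp $t5, 21  (cmp 9,21)
blt L2: taken
after add $t6, $t6, 1: $t6=17+1=18
after lw $t6, 0($t0): $t6=M[212]=13
after and $t6, $t6, 31: $t6=13&31=13
after add $t0, $t0, 4: $t0=212+4=216
after add $t5, $t5, 3: $t5=9+3=12
cmp $t5, 21  (cmp 12,21)
blt L2: taken
after add $t6, $t6, 1: $t6=13+1=14
after lw $t6, 0($t0): $t6=M[216]=13
after and $t6, $t6, 31: $t6=13&31=13
after add $t0, $t0, 4: $t0=216+4=220
after add $t5, $t5, 3: $t5=12+3=15
cmp $t5, 21  (cmp 15,21)
blt L2: taken
after add $t6, $t6, 1: $t6=13+1=14
after lw $t6, 0($t0): $t6=M[220]=28
after and $t6, $t6, 31: $t6=28&31=28
after add $t0, $t0, 4: $t0=220+4=224
after add $t5, $t5, 3: $t5=15+3=18
cmp $t5, 21  (cmp 18,21)
blt L2: taken
after add $t6, $t6, 1: $t6=28+1=29
after lw $t6, 0($t0): $t6=M[224]=23
after and $t6, $t6, 31: $t6=23&31=23
after add $t0, $t0, 4: $t0=224+4=228
after add $t5, $t5, 3: $t5=18+3=21
cmp $t5, 21  (cmp 21,21)
blt L2: not taken
sw $t6, (200) → M[200]=23
halt.
Total executed instructions: 54.

54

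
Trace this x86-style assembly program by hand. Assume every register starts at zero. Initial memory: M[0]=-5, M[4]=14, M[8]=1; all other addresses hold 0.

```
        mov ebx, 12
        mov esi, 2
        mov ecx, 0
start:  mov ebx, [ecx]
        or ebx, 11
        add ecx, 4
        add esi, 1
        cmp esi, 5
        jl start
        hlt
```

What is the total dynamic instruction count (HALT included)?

22

mov ebx, 12 → ebx=12
mov esi, 2 → esi=2
mov ecx, 0 → ecx=0
mov ebx, [ecx] → ebx=M[0]=-5
or ebx, 11 → ebx=(-5)|11=-5
add ecx, 4 → ecx=0+4=4
add esi, 1 → esi=2+1=3
cmp esi, 5  (cmp 3,5)
jl start: taken
mov ebx, [ecx] → ebx=M[4]=14
or ebx, 11 → ebx=14|11=15
add ecx, 4 → ecx=4+4=8
add esi, 1 → esi=3+1=4
cmp esi, 5  (cmp 4,5)
jl start: taken
mov ebx, [ecx] → ebx=M[8]=1
or ebx, 11 → ebx=1|11=11
add ecx, 4 → ecx=8+4=12
add esi, 1 → esi=4+1=5
cmp esi, 5  (cmp 5,5)
jl start: not taken
halt.
Total executed instructions: 22.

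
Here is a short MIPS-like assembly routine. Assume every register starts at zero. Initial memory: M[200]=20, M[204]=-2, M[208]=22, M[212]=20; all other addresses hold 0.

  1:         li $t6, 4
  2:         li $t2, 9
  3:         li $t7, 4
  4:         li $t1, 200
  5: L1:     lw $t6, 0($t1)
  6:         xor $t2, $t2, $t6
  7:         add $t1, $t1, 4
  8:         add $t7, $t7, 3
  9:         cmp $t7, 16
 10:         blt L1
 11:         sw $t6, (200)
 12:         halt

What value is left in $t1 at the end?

216

$t6=4
$t2=9
$t7=4
$t1=200
$t6=M[200]=20
$t2=9^20=29
$t1=200+4=204
$t7=4+3=7
cmp $t7, 16  (cmp 7,16)
blt L1: taken
$t6=M[204]=-2
$t2=29^(-2)=-29
$t1=204+4=208
$t7=7+3=10
cmp $t7, 16  (cmp 10,16)
blt L1: taken
$t6=M[208]=22
$t2=(-29)^22=-11
$t1=208+4=212
$t7=10+3=13
cmp $t7, 16  (cmp 13,16)
blt L1: taken
$t6=M[212]=20
$t2=(-11)^20=-31
$t1=212+4=216
$t7=13+3=16
cmp $t7, 16  (cmp 16,16)
blt L1: not taken
sw $t6, (200) → M[200]=20
halt.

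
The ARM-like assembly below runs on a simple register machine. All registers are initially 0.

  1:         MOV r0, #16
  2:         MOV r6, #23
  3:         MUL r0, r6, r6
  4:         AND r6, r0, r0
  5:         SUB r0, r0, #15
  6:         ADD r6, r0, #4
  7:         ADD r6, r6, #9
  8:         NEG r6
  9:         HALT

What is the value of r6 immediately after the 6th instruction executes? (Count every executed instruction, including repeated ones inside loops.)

518

after MOV r0, #16: r0=16
after MOV r6, #23: r6=23
after MUL r0, r6, r6: r0=23*23=529
after AND r6, r0, r0: r6=529&529=529
after SUB r0, r0, #15: r0=529-15=514
after ADD r6, r0, #4: r6=514+4=518
After step 6: r6 = 518.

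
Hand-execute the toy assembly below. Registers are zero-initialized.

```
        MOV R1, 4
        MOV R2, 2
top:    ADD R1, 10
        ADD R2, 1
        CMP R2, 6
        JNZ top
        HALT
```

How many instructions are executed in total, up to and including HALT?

after MOV R1, 4: R1=4
after MOV R2, 2: R2=2
after ADD R1, 10: R1=4+10=14
after ADD R2, 1: R2=2+1=3
CMP R2, 6  (cmp 3,6)
JNZ top: taken
after ADD R1, 10: R1=14+10=24
after ADD R2, 1: R2=3+1=4
CMP R2, 6  (cmp 4,6)
JNZ top: taken
after ADD R1, 10: R1=24+10=34
after ADD R2, 1: R2=4+1=5
CMP R2, 6  (cmp 5,6)
JNZ top: taken
after ADD R1, 10: R1=34+10=44
after ADD R2, 1: R2=5+1=6
CMP R2, 6  (cmp 6,6)
JNZ top: not taken
halt.
Total executed instructions: 19.

19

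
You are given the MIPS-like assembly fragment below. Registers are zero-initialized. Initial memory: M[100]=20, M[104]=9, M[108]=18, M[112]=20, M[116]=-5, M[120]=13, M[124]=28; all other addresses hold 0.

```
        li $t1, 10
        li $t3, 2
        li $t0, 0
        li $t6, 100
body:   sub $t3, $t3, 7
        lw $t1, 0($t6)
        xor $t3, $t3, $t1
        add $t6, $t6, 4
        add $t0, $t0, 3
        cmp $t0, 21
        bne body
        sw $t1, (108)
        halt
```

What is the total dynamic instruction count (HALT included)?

55

after li $t1, 10: $t1=10
after li $t3, 2: $t3=2
after li $t0, 0: $t0=0
after li $t6, 100: $t6=100
after sub $t3, $t3, 7: $t3=2-7=-5
after lw $t1, 0($t6): $t1=M[100]=20
after xor $t3, $t3, $t1: $t3=(-5)^20=-17
after add $t6, $t6, 4: $t6=100+4=104
after add $t0, $t0, 3: $t0=0+3=3
cmp $t0, 21  (cmp 3,21)
bne body: taken
after sub $t3, $t3, 7: $t3=(-17)-7=-24
after lw $t1, 0($t6): $t1=M[104]=9
after xor $t3, $t3, $t1: $t3=(-24)^9=-31
after add $t6, $t6, 4: $t6=104+4=108
after add $t0, $t0, 3: $t0=3+3=6
cmp $t0, 21  (cmp 6,21)
bne body: taken
after sub $t3, $t3, 7: $t3=(-31)-7=-38
after lw $t1, 0($t6): $t1=M[108]=18
after xor $t3, $t3, $t1: $t3=(-38)^18=-56
after add $t6, $t6, 4: $t6=108+4=112
after add $t0, $t0, 3: $t0=6+3=9
cmp $t0, 21  (cmp 9,21)
bne body: taken
after sub $t3, $t3, 7: $t3=(-56)-7=-63
after lw $t1, 0($t6): $t1=M[112]=20
after xor $t3, $t3, $t1: $t3=(-63)^20=-43
after add $t6, $t6, 4: $t6=112+4=116
after add $t0, $t0, 3: $t0=9+3=12
cmp $t0, 21  (cmp 12,21)
bne body: taken
after sub $t3, $t3, 7: $t3=(-43)-7=-50
after lw $t1, 0($t6): $t1=M[116]=-5
after xor $t3, $t3, $t1: $t3=(-50)^(-5)=53
after add $t6, $t6, 4: $t6=116+4=120
after add $t0, $t0, 3: $t0=12+3=15
cmp $t0, 21  (cmp 15,21)
bne body: taken
after sub $t3, $t3, 7: $t3=53-7=46
after lw $t1, 0($t6): $t1=M[120]=13
after xor $t3, $t3, $t1: $t3=46^13=35
after add $t6, $t6, 4: $t6=120+4=124
after add $t0, $t0, 3: $t0=15+3=18
cmp $t0, 21  (cmp 18,21)
bne body: taken
after sub $t3, $t3, 7: $t3=35-7=28
after lw $t1, 0($t6): $t1=M[124]=28
after xor $t3, $t3, $t1: $t3=28^28=0
after add $t6, $t6, 4: $t6=124+4=128
after add $t0, $t0, 3: $t0=18+3=21
cmp $t0, 21  (cmp 21,21)
bne body: not taken
sw $t1, (108) → M[108]=28
halt.
Total executed instructions: 55.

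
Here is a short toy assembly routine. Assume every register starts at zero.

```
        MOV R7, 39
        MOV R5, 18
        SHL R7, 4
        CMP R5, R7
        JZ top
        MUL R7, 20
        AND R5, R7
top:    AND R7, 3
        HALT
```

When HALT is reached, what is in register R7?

0

R7=39
R5=18
R7=39<<4=624
CMP R5, R7  (cmp 18,624)
JZ top: not taken
R7=624*20=12480
R5=18&12480=0
R7=12480&3=0
halt.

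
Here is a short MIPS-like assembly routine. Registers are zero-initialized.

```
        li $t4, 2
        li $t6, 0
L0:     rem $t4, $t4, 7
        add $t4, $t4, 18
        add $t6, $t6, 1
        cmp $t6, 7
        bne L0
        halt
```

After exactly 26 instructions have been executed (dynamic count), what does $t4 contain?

li $t4, 2 → $t4=2
li $t6, 0 → $t6=0
rem $t4, $t4, 7 → $t4=2%7=2
add $t4, $t4, 18 → $t4=2+18=20
add $t6, $t6, 1 → $t6=0+1=1
cmp $t6, 7  (cmp 1,7)
bne L0: taken
rem $t4, $t4, 7 → $t4=20%7=6
add $t4, $t4, 18 → $t4=6+18=24
add $t6, $t6, 1 → $t6=1+1=2
cmp $t6, 7  (cmp 2,7)
bne L0: taken
rem $t4, $t4, 7 → $t4=24%7=3
add $t4, $t4, 18 → $t4=3+18=21
add $t6, $t6, 1 → $t6=2+1=3
cmp $t6, 7  (cmp 3,7)
bne L0: taken
rem $t4, $t4, 7 → $t4=21%7=0
add $t4, $t4, 18 → $t4=0+18=18
add $t6, $t6, 1 → $t6=3+1=4
cmp $t6, 7  (cmp 4,7)
bne L0: taken
rem $t4, $t4, 7 → $t4=18%7=4
add $t4, $t4, 18 → $t4=4+18=22
add $t6, $t6, 1 → $t6=4+1=5
cmp $t6, 7  (cmp 5,7)
After step 26: $t4 = 22.

22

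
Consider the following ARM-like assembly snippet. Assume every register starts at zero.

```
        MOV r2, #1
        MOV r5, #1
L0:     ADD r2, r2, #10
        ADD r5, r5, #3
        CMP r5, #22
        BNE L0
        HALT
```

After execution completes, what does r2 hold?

MOV r2, #1 → r2=1
MOV r5, #1 → r5=1
ADD r2, r2, #10 → r2=1+10=11
ADD r5, r5, #3 → r5=1+3=4
CMP r5, #22  (cmp 4,22)
BNE L0: taken
ADD r2, r2, #10 → r2=11+10=21
ADD r5, r5, #3 → r5=4+3=7
CMP r5, #22  (cmp 7,22)
BNE L0: taken
ADD r2, r2, #10 → r2=21+10=31
ADD r5, r5, #3 → r5=7+3=10
CMP r5, #22  (cmp 10,22)
BNE L0: taken
ADD r2, r2, #10 → r2=31+10=41
ADD r5, r5, #3 → r5=10+3=13
CMP r5, #22  (cmp 13,22)
BNE L0: taken
ADD r2, r2, #10 → r2=41+10=51
ADD r5, r5, #3 → r5=13+3=16
CMP r5, #22  (cmp 16,22)
BNE L0: taken
ADD r2, r2, #10 → r2=51+10=61
ADD r5, r5, #3 → r5=16+3=19
CMP r5, #22  (cmp 19,22)
BNE L0: taken
ADD r2, r2, #10 → r2=61+10=71
ADD r5, r5, #3 → r5=19+3=22
CMP r5, #22  (cmp 22,22)
BNE L0: not taken
halt.

71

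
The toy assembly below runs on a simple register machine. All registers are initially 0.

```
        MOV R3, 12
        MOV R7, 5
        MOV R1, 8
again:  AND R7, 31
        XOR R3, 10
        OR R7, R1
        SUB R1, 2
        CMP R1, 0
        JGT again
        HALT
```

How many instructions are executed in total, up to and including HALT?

R3=12
R7=5
R1=8
R7=5&31=5
R3=12^10=6
R7=5|8=13
R1=8-2=6
CMP R1, 0  (cmp 6,0)
JGT again: taken
R7=13&31=13
R3=6^10=12
R7=13|6=15
R1=6-2=4
CMP R1, 0  (cmp 4,0)
JGT again: taken
R7=15&31=15
R3=12^10=6
R7=15|4=15
R1=4-2=2
CMP R1, 0  (cmp 2,0)
JGT again: taken
R7=15&31=15
R3=6^10=12
R7=15|2=15
R1=2-2=0
CMP R1, 0  (cmp 0,0)
JGT again: not taken
halt.
Total executed instructions: 28.

28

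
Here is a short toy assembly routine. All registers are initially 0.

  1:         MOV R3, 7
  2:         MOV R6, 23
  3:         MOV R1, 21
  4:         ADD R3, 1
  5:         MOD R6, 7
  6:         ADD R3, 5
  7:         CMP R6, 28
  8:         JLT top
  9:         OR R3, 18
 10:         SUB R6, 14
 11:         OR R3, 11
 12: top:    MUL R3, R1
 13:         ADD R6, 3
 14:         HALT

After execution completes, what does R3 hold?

273

MOV R3, 7 → R3=7
MOV R6, 23 → R6=23
MOV R1, 21 → R1=21
ADD R3, 1 → R3=7+1=8
MOD R6, 7 → R6=23%7=2
ADD R3, 5 → R3=8+5=13
CMP R6, 28  (cmp 2,28)
JLT top: taken
MUL R3, R1 → R3=13*21=273
ADD R6, 3 → R6=2+3=5
halt.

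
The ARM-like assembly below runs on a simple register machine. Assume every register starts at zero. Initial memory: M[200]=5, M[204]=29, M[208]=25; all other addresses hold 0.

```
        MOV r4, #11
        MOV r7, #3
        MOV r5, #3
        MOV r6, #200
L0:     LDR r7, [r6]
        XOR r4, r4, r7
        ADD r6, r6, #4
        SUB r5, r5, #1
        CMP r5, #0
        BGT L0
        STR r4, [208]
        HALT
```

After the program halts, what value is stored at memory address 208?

10

MOV r4, #11 → r4=11
MOV r7, #3 → r7=3
MOV r5, #3 → r5=3
MOV r6, #200 → r6=200
LDR r7, [r6] → r7=M[200]=5
XOR r4, r4, r7 → r4=11^5=14
ADD r6, r6, #4 → r6=200+4=204
SUB r5, r5, #1 → r5=3-1=2
CMP r5, #0  (cmp 2,0)
BGT L0: taken
LDR r7, [r6] → r7=M[204]=29
XOR r4, r4, r7 → r4=14^29=19
ADD r6, r6, #4 → r6=204+4=208
SUB r5, r5, #1 → r5=2-1=1
CMP r5, #0  (cmp 1,0)
BGT L0: taken
LDR r7, [r6] → r7=M[208]=25
XOR r4, r4, r7 → r4=19^25=10
ADD r6, r6, #4 → r6=208+4=212
SUB r5, r5, #1 → r5=1-1=0
CMP r5, #0  (cmp 0,0)
BGT L0: not taken
STR r4, [208] → M[208]=10
halt.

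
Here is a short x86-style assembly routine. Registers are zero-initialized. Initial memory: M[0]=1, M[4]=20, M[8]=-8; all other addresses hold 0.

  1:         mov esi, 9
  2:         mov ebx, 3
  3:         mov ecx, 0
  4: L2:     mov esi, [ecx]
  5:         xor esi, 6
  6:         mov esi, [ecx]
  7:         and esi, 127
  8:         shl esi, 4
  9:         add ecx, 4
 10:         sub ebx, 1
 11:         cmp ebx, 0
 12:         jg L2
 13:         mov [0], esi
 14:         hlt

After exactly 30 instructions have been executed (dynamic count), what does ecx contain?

12

mov esi, 9 → esi=9
mov ebx, 3 → ebx=3
mov ecx, 0 → ecx=0
mov esi, [ecx] → esi=M[0]=1
xor esi, 6 → esi=1^6=7
mov esi, [ecx] → esi=M[0]=1
and esi, 127 → esi=1&127=1
shl esi, 4 → esi=1<<4=16
add ecx, 4 → ecx=0+4=4
sub ebx, 1 → ebx=3-1=2
cmp ebx, 0  (cmp 2,0)
jg L2: taken
mov esi, [ecx] → esi=M[4]=20
xor esi, 6 → esi=20^6=18
mov esi, [ecx] → esi=M[4]=20
and esi, 127 → esi=20&127=20
shl esi, 4 → esi=20<<4=320
add ecx, 4 → ecx=4+4=8
sub ebx, 1 → ebx=2-1=1
cmp ebx, 0  (cmp 1,0)
jg L2: taken
mov esi, [ecx] → esi=M[8]=-8
xor esi, 6 → esi=(-8)^6=-2
mov esi, [ecx] → esi=M[8]=-8
and esi, 127 → esi=(-8)&127=120
shl esi, 4 → esi=120<<4=1920
add ecx, 4 → ecx=8+4=12
sub ebx, 1 → ebx=1-1=0
cmp ebx, 0  (cmp 0,0)
jg L2: not taken
After step 30: ecx = 12.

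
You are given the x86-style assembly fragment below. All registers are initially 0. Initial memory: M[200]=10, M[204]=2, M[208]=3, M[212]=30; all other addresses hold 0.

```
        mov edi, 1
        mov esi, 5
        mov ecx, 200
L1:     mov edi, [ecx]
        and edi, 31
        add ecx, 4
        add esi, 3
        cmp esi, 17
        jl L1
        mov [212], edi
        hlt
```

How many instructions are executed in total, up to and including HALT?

29

after mov edi, 1: edi=1
after mov esi, 5: esi=5
after mov ecx, 200: ecx=200
after mov edi, [ecx]: edi=M[200]=10
after and edi, 31: edi=10&31=10
after add ecx, 4: ecx=200+4=204
after add esi, 3: esi=5+3=8
cmp esi, 17  (cmp 8,17)
jl L1: taken
after mov edi, [ecx]: edi=M[204]=2
after and edi, 31: edi=2&31=2
after add ecx, 4: ecx=204+4=208
after add esi, 3: esi=8+3=11
cmp esi, 17  (cmp 11,17)
jl L1: taken
after mov edi, [ecx]: edi=M[208]=3
after and edi, 31: edi=3&31=3
after add ecx, 4: ecx=208+4=212
after add esi, 3: esi=11+3=14
cmp esi, 17  (cmp 14,17)
jl L1: taken
after mov edi, [ecx]: edi=M[212]=30
after and edi, 31: edi=30&31=30
after add ecx, 4: ecx=212+4=216
after add esi, 3: esi=14+3=17
cmp esi, 17  (cmp 17,17)
jl L1: not taken
mov [212], edi → M[212]=30
halt.
Total executed instructions: 29.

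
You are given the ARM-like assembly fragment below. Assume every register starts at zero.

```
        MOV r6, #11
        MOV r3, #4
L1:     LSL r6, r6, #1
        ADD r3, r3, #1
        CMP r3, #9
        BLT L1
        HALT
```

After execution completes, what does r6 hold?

r6=11
r3=4
r6=11<<1=22
r3=4+1=5
CMP r3, #9  (cmp 5,9)
BLT L1: taken
r6=22<<1=44
r3=5+1=6
CMP r3, #9  (cmp 6,9)
BLT L1: taken
r6=44<<1=88
r3=6+1=7
CMP r3, #9  (cmp 7,9)
BLT L1: taken
r6=88<<1=176
r3=7+1=8
CMP r3, #9  (cmp 8,9)
BLT L1: taken
r6=176<<1=352
r3=8+1=9
CMP r3, #9  (cmp 9,9)
BLT L1: not taken
halt.

352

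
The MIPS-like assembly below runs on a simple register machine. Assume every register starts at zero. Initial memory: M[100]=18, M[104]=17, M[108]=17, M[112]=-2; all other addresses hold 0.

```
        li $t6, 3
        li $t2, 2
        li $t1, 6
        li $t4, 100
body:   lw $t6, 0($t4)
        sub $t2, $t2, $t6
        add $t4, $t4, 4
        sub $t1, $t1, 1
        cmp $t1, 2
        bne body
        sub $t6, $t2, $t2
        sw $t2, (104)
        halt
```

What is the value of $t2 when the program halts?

li $t6, 3 → $t6=3
li $t2, 2 → $t2=2
li $t1, 6 → $t1=6
li $t4, 100 → $t4=100
lw $t6, 0($t4) → $t6=M[100]=18
sub $t2, $t2, $t6 → $t2=2-18=-16
add $t4, $t4, 4 → $t4=100+4=104
sub $t1, $t1, 1 → $t1=6-1=5
cmp $t1, 2  (cmp 5,2)
bne body: taken
lw $t6, 0($t4) → $t6=M[104]=17
sub $t2, $t2, $t6 → $t2=(-16)-17=-33
add $t4, $t4, 4 → $t4=104+4=108
sub $t1, $t1, 1 → $t1=5-1=4
cmp $t1, 2  (cmp 4,2)
bne body: taken
lw $t6, 0($t4) → $t6=M[108]=17
sub $t2, $t2, $t6 → $t2=(-33)-17=-50
add $t4, $t4, 4 → $t4=108+4=112
sub $t1, $t1, 1 → $t1=4-1=3
cmp $t1, 2  (cmp 3,2)
bne body: taken
lw $t6, 0($t4) → $t6=M[112]=-2
sub $t2, $t2, $t6 → $t2=(-50)-(-2)=-48
add $t4, $t4, 4 → $t4=112+4=116
sub $t1, $t1, 1 → $t1=3-1=2
cmp $t1, 2  (cmp 2,2)
bne body: not taken
sub $t6, $t2, $t2 → $t6=(-48)-(-48)=0
sw $t2, (104) → M[104]=-48
halt.

-48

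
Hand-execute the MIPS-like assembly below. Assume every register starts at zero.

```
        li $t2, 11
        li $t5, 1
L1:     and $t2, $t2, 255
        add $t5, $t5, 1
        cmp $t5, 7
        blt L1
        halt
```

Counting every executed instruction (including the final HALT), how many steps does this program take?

li $t2, 11 → $t2=11
li $t5, 1 → $t5=1
and $t2, $t2, 255 → $t2=11&255=11
add $t5, $t5, 1 → $t5=1+1=2
cmp $t5, 7  (cmp 2,7)
blt L1: taken
and $t2, $t2, 255 → $t2=11&255=11
add $t5, $t5, 1 → $t5=2+1=3
cmp $t5, 7  (cmp 3,7)
blt L1: taken
and $t2, $t2, 255 → $t2=11&255=11
add $t5, $t5, 1 → $t5=3+1=4
cmp $t5, 7  (cmp 4,7)
blt L1: taken
and $t2, $t2, 255 → $t2=11&255=11
add $t5, $t5, 1 → $t5=4+1=5
cmp $t5, 7  (cmp 5,7)
blt L1: taken
and $t2, $t2, 255 → $t2=11&255=11
add $t5, $t5, 1 → $t5=5+1=6
cmp $t5, 7  (cmp 6,7)
blt L1: taken
and $t2, $t2, 255 → $t2=11&255=11
add $t5, $t5, 1 → $t5=6+1=7
cmp $t5, 7  (cmp 7,7)
blt L1: not taken
halt.
Total executed instructions: 27.

27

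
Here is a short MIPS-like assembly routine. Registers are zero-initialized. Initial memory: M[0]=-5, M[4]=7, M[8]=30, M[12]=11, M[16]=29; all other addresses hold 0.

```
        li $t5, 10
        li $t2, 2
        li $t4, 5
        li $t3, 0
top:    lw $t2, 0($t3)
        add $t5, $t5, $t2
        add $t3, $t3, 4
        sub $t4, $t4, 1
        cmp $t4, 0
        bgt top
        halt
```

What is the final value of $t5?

$t5=10
$t2=2
$t4=5
$t3=0
$t2=M[0]=-5
$t5=10+(-5)=5
$t3=0+4=4
$t4=5-1=4
cmp $t4, 0  (cmp 4,0)
bgt top: taken
$t2=M[4]=7
$t5=5+7=12
$t3=4+4=8
$t4=4-1=3
cmp $t4, 0  (cmp 3,0)
bgt top: taken
$t2=M[8]=30
$t5=12+30=42
$t3=8+4=12
$t4=3-1=2
cmp $t4, 0  (cmp 2,0)
bgt top: taken
$t2=M[12]=11
$t5=42+11=53
$t3=12+4=16
$t4=2-1=1
cmp $t4, 0  (cmp 1,0)
bgt top: taken
$t2=M[16]=29
$t5=53+29=82
$t3=16+4=20
$t4=1-1=0
cmp $t4, 0  (cmp 0,0)
bgt top: not taken
halt.

82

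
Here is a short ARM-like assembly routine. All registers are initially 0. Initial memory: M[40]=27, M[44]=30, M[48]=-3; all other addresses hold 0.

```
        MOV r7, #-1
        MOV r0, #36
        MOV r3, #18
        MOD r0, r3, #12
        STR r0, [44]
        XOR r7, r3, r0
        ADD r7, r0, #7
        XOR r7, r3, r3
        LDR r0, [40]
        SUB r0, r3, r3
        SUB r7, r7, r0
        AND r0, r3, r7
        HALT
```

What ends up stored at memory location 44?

MOV r7, #-1 → r7=-1
MOV r0, #36 → r0=36
MOV r3, #18 → r3=18
MOD r0, r3, #12 → r0=18%12=6
STR r0, [44] → M[44]=6
XOR r7, r3, r0 → r7=18^6=20
ADD r7, r0, #7 → r7=6+7=13
XOR r7, r3, r3 → r7=18^18=0
LDR r0, [40] → r0=M[40]=27
SUB r0, r3, r3 → r0=18-18=0
SUB r7, r7, r0 → r7=0-0=0
AND r0, r3, r7 → r0=18&0=0
halt.

6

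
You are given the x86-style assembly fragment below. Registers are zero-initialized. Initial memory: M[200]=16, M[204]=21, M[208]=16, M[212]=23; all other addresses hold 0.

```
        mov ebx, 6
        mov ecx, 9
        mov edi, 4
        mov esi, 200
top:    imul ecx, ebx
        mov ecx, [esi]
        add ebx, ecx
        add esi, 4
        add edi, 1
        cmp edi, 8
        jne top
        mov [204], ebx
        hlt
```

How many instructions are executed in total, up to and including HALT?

mov ebx, 6 → ebx=6
mov ecx, 9 → ecx=9
mov edi, 4 → edi=4
mov esi, 200 → esi=200
imul ecx, ebx → ecx=9*6=54
mov ecx, [esi] → ecx=M[200]=16
add ebx, ecx → ebx=6+16=22
add esi, 4 → esi=200+4=204
add edi, 1 → edi=4+1=5
cmp edi, 8  (cmp 5,8)
jne top: taken
imul ecx, ebx → ecx=16*22=352
mov ecx, [esi] → ecx=M[204]=21
add ebx, ecx → ebx=22+21=43
add esi, 4 → esi=204+4=208
add edi, 1 → edi=5+1=6
cmp edi, 8  (cmp 6,8)
jne top: taken
imul ecx, ebx → ecx=21*43=903
mov ecx, [esi] → ecx=M[208]=16
add ebx, ecx → ebx=43+16=59
add esi, 4 → esi=208+4=212
add edi, 1 → edi=6+1=7
cmp edi, 8  (cmp 7,8)
jne top: taken
imul ecx, ebx → ecx=16*59=944
mov ecx, [esi] → ecx=M[212]=23
add ebx, ecx → ebx=59+23=82
add esi, 4 → esi=212+4=216
add edi, 1 → edi=7+1=8
cmp edi, 8  (cmp 8,8)
jne top: not taken
mov [204], ebx → M[204]=82
halt.
Total executed instructions: 34.

34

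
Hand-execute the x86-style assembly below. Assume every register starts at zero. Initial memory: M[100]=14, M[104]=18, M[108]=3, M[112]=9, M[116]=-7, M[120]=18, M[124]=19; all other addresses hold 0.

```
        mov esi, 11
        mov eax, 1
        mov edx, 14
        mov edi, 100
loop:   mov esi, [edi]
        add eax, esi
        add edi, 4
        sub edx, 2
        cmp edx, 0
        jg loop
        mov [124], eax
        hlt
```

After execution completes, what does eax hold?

mov esi, 11 → esi=11
mov eax, 1 → eax=1
mov edx, 14 → edx=14
mov edi, 100 → edi=100
mov esi, [edi] → esi=M[100]=14
add eax, esi → eax=1+14=15
add edi, 4 → edi=100+4=104
sub edx, 2 → edx=14-2=12
cmp edx, 0  (cmp 12,0)
jg loop: taken
mov esi, [edi] → esi=M[104]=18
add eax, esi → eax=15+18=33
add edi, 4 → edi=104+4=108
sub edx, 2 → edx=12-2=10
cmp edx, 0  (cmp 10,0)
jg loop: taken
mov esi, [edi] → esi=M[108]=3
add eax, esi → eax=33+3=36
add edi, 4 → edi=108+4=112
sub edx, 2 → edx=10-2=8
cmp edx, 0  (cmp 8,0)
jg loop: taken
mov esi, [edi] → esi=M[112]=9
add eax, esi → eax=36+9=45
add edi, 4 → edi=112+4=116
sub edx, 2 → edx=8-2=6
cmp edx, 0  (cmp 6,0)
jg loop: taken
mov esi, [edi] → esi=M[116]=-7
add eax, esi → eax=45+(-7)=38
add edi, 4 → edi=116+4=120
sub edx, 2 → edx=6-2=4
cmp edx, 0  (cmp 4,0)
jg loop: taken
mov esi, [edi] → esi=M[120]=18
add eax, esi → eax=38+18=56
add edi, 4 → edi=120+4=124
sub edx, 2 → edx=4-2=2
cmp edx, 0  (cmp 2,0)
jg loop: taken
mov esi, [edi] → esi=M[124]=19
add eax, esi → eax=56+19=75
add edi, 4 → edi=124+4=128
sub edx, 2 → edx=2-2=0
cmp edx, 0  (cmp 0,0)
jg loop: not taken
mov [124], eax → M[124]=75
halt.

75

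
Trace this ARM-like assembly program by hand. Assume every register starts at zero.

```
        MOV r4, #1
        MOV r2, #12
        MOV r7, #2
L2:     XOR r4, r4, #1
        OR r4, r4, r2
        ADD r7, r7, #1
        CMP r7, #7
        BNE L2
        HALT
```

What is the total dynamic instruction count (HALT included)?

after MOV r4, #1: r4=1
after MOV r2, #12: r2=12
after MOV r7, #2: r7=2
after XOR r4, r4, #1: r4=1^1=0
after OR r4, r4, r2: r4=0|12=12
after ADD r7, r7, #1: r7=2+1=3
CMP r7, #7  (cmp 3,7)
BNE L2: taken
after XOR r4, r4, #1: r4=12^1=13
after OR r4, r4, r2: r4=13|12=13
after ADD r7, r7, #1: r7=3+1=4
CMP r7, #7  (cmp 4,7)
BNE L2: taken
after XOR r4, r4, #1: r4=13^1=12
after OR r4, r4, r2: r4=12|12=12
after ADD r7, r7, #1: r7=4+1=5
CMP r7, #7  (cmp 5,7)
BNE L2: taken
after XOR r4, r4, #1: r4=12^1=13
after OR r4, r4, r2: r4=13|12=13
after ADD r7, r7, #1: r7=5+1=6
CMP r7, #7  (cmp 6,7)
BNE L2: taken
after XOR r4, r4, #1: r4=13^1=12
after OR r4, r4, r2: r4=12|12=12
after ADD r7, r7, #1: r7=6+1=7
CMP r7, #7  (cmp 7,7)
BNE L2: not taken
halt.
Total executed instructions: 29.

29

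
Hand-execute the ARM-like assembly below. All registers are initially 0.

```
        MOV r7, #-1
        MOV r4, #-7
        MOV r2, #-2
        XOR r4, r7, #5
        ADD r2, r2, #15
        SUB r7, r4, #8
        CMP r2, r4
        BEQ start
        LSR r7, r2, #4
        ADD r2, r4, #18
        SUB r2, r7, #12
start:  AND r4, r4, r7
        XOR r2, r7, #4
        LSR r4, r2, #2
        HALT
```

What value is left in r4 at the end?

1

r7=-1
r4=-7
r2=-2
r4=(-1)^5=-6
r2=(-2)+15=13
r7=(-6)-8=-14
CMP r2, r4  (cmp 13,-6)
BEQ start: not taken
r7=13>>4=0
r2=(-6)+18=12
r2=0-12=-12
r4=(-6)&0=0
r2=0^4=4
r4=4>>2=1
halt.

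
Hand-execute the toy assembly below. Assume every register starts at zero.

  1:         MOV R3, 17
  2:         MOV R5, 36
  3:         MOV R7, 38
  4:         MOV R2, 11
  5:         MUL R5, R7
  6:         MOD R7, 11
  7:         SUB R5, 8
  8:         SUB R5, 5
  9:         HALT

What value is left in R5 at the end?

1355

MOV R3, 17 → R3=17
MOV R5, 36 → R5=36
MOV R7, 38 → R7=38
MOV R2, 11 → R2=11
MUL R5, R7 → R5=36*38=1368
MOD R7, 11 → R7=38%11=5
SUB R5, 8 → R5=1368-8=1360
SUB R5, 5 → R5=1360-5=1355
halt.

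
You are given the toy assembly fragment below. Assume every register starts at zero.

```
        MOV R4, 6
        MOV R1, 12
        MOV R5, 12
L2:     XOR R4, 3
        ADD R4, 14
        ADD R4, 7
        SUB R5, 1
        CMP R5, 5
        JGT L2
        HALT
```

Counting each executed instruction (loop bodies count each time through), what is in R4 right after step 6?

26

R4=6
R1=12
R5=12
R4=6^3=5
R4=5+14=19
R4=19+7=26
After step 6: R4 = 26.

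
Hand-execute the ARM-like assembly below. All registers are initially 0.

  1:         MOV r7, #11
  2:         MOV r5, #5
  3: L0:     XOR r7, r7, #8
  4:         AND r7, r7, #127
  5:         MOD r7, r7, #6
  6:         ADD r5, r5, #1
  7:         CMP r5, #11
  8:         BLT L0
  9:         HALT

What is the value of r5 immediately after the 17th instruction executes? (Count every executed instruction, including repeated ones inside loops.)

after MOV r7, #11: r7=11
after MOV r5, #5: r5=5
after XOR r7, r7, #8: r7=11^8=3
after AND r7, r7, #127: r7=3&127=3
after MOD r7, r7, #6: r7=3%6=3
after ADD r5, r5, #1: r5=5+1=6
CMP r5, #11  (cmp 6,11)
BLT L0: taken
after XOR r7, r7, #8: r7=3^8=11
after AND r7, r7, #127: r7=11&127=11
after MOD r7, r7, #6: r7=11%6=5
after ADD r5, r5, #1: r5=6+1=7
CMP r5, #11  (cmp 7,11)
BLT L0: taken
after XOR r7, r7, #8: r7=5^8=13
after AND r7, r7, #127: r7=13&127=13
after MOD r7, r7, #6: r7=13%6=1
After step 17: r5 = 7.

7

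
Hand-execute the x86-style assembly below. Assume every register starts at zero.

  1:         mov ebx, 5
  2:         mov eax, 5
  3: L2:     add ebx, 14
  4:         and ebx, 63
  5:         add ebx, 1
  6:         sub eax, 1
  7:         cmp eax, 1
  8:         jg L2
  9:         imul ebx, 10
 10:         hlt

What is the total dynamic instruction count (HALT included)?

28

after mov ebx, 5: ebx=5
after mov eax, 5: eax=5
after add ebx, 14: ebx=5+14=19
after and ebx, 63: ebx=19&63=19
after add ebx, 1: ebx=19+1=20
after sub eax, 1: eax=5-1=4
cmp eax, 1  (cmp 4,1)
jg L2: taken
after add ebx, 14: ebx=20+14=34
after and ebx, 63: ebx=34&63=34
after add ebx, 1: ebx=34+1=35
after sub eax, 1: eax=4-1=3
cmp eax, 1  (cmp 3,1)
jg L2: taken
after add ebx, 14: ebx=35+14=49
after and ebx, 63: ebx=49&63=49
after add ebx, 1: ebx=49+1=50
after sub eax, 1: eax=3-1=2
cmp eax, 1  (cmp 2,1)
jg L2: taken
after add ebx, 14: ebx=50+14=64
after and ebx, 63: ebx=64&63=0
after add ebx, 1: ebx=0+1=1
after sub eax, 1: eax=2-1=1
cmp eax, 1  (cmp 1,1)
jg L2: not taken
after imul ebx, 10: ebx=1*10=10
halt.
Total executed instructions: 28.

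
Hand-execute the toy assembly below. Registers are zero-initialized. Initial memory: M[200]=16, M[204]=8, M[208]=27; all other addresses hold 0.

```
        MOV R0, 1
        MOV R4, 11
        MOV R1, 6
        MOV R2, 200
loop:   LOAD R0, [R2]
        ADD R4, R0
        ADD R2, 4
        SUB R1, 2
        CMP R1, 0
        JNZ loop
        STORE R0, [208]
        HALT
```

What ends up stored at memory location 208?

MOV R0, 1 → R0=1
MOV R4, 11 → R4=11
MOV R1, 6 → R1=6
MOV R2, 200 → R2=200
LOAD R0, [R2] → R0=M[200]=16
ADD R4, R0 → R4=11+16=27
ADD R2, 4 → R2=200+4=204
SUB R1, 2 → R1=6-2=4
CMP R1, 0  (cmp 4,0)
JNZ loop: taken
LOAD R0, [R2] → R0=M[204]=8
ADD R4, R0 → R4=27+8=35
ADD R2, 4 → R2=204+4=208
SUB R1, 2 → R1=4-2=2
CMP R1, 0  (cmp 2,0)
JNZ loop: taken
LOAD R0, [R2] → R0=M[208]=27
ADD R4, R0 → R4=35+27=62
ADD R2, 4 → R2=208+4=212
SUB R1, 2 → R1=2-2=0
CMP R1, 0  (cmp 0,0)
JNZ loop: not taken
STORE R0, [208] → M[208]=27
halt.

27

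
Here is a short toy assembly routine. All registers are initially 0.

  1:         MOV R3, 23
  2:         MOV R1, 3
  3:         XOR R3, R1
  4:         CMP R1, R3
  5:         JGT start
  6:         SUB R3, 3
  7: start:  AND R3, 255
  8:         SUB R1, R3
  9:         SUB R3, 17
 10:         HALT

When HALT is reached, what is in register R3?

0

after MOV R3, 23: R3=23
after MOV R1, 3: R1=3
after XOR R3, R1: R3=23^3=20
CMP R1, R3  (cmp 3,20)
JGT start: not taken
after SUB R3, 3: R3=20-3=17
after AND R3, 255: R3=17&255=17
after SUB R1, R3: R1=3-17=-14
after SUB R3, 17: R3=17-17=0
halt.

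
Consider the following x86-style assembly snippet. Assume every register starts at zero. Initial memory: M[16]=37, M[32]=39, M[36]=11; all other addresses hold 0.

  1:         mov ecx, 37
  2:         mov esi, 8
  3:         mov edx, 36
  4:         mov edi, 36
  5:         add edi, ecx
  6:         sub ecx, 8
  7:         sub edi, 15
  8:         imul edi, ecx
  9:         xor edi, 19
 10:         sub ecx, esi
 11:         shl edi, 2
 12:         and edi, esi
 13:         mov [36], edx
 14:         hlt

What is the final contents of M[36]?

mov ecx, 37 → ecx=37
mov esi, 8 → esi=8
mov edx, 36 → edx=36
mov edi, 36 → edi=36
add edi, ecx → edi=36+37=73
sub ecx, 8 → ecx=37-8=29
sub edi, 15 → edi=73-15=58
imul edi, ecx → edi=58*29=1682
xor edi, 19 → edi=1682^19=1665
sub ecx, esi → ecx=29-8=21
shl edi, 2 → edi=1665<<2=6660
and edi, esi → edi=6660&8=0
mov [36], edx → M[36]=36
halt.

36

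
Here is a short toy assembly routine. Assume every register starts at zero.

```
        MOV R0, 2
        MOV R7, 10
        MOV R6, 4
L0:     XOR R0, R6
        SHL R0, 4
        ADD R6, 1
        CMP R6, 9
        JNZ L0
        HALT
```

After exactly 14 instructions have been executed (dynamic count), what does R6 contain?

6

MOV R0, 2 → R0=2
MOV R7, 10 → R7=10
MOV R6, 4 → R6=4
XOR R0, R6 → R0=2^4=6
SHL R0, 4 → R0=6<<4=96
ADD R6, 1 → R6=4+1=5
CMP R6, 9  (cmp 5,9)
JNZ L0: taken
XOR R0, R6 → R0=96^5=101
SHL R0, 4 → R0=101<<4=1616
ADD R6, 1 → R6=5+1=6
CMP R6, 9  (cmp 6,9)
JNZ L0: taken
XOR R0, R6 → R0=1616^6=1622
After step 14: R6 = 6.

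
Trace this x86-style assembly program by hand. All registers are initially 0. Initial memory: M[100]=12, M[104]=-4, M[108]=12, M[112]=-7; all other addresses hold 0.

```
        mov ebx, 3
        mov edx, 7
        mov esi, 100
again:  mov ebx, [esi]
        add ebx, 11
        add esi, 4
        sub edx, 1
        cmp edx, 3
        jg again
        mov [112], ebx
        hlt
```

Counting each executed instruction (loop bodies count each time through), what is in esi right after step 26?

ebx=3
edx=7
esi=100
ebx=M[100]=12
ebx=12+11=23
esi=100+4=104
edx=7-1=6
cmp edx, 3  (cmp 6,3)
jg again: taken
ebx=M[104]=-4
ebx=(-4)+11=7
esi=104+4=108
edx=6-1=5
cmp edx, 3  (cmp 5,3)
jg again: taken
ebx=M[108]=12
ebx=12+11=23
esi=108+4=112
edx=5-1=4
cmp edx, 3  (cmp 4,3)
jg again: taken
ebx=M[112]=-7
ebx=(-7)+11=4
esi=112+4=116
edx=4-1=3
cmp edx, 3  (cmp 3,3)
After step 26: esi = 116.

116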